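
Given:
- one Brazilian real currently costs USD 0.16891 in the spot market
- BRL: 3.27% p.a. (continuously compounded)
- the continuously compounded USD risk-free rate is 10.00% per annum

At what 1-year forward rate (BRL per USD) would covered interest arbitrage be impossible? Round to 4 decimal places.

T = 1 year.
Growth of 1 USD over T: e^(0.1000×1) = 1.1051709.
BRL accumulates by e^(0.0327×1) = 1.0332405.
CIP: F = S · (grow USD)/(grow BRL) = 0.16891 × 1.1051709/1.0332405 = 0.1806689 USD per BRL.
Invert for BRL per USD: 1 / 0.1806689 = 5.5350.

5.5350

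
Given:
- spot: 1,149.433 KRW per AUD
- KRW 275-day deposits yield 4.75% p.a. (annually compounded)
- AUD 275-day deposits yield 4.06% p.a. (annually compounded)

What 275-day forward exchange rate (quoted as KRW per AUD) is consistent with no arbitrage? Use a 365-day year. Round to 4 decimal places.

1155.1707

T = 275/365 years.
KRW accumulates by (1 + 0.0475)^(275/365) = 1.0355821222.
AUD growth factor: (1 + 0.0406)^(275/365) = 1.0304384539.
CIP: F = S · (grow KRW)/(grow AUD) = 1149.433 × 1.0355821222/1.0304384539 = 1155.170657 KRW per AUD.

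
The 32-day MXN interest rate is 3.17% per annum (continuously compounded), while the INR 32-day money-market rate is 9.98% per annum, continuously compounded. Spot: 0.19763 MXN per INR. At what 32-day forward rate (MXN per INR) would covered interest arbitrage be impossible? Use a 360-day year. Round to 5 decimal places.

0.19644

T = 32/360 years.
MXN accumulates by e^(0.0317×32/360) = 1.0028218.
INR growth factor: e^(0.0998×32/360) = 1.0089106.
CIP: F = S · (grow MXN)/(grow INR) = 0.19763 × 1.0028218/1.0089106 = 0.1964373 MXN per INR.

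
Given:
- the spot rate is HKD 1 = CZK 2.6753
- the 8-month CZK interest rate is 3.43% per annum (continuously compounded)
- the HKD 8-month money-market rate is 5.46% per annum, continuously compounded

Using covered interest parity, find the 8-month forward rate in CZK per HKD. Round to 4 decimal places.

2.6393

T = 8/12 years.
Growth of 1 CZK over T: e^(0.0343×8/12) = 1.0231301.
Growth of 1 HKD over T: e^(0.0546×8/12) = 1.0370706.
CIP: F = S · (grow CZK)/(grow HKD) = 2.6753 × 1.0231301/1.0370706 = 2.639338 CZK per HKD.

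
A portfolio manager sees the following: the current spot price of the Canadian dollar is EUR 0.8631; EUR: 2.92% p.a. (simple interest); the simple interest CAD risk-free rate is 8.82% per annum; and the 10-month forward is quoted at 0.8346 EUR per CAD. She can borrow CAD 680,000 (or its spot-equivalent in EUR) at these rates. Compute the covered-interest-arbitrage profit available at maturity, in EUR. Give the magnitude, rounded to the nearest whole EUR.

EUR 8,052

T = 10/12 years.
Keep in CAD, deliver into the forward: 680,000·1.073500·0.8346 = EUR 609,241.31.
Swap to EUR now, deposit: 680,000·0.8631·1.02433333 = EUR 601,189.43.
The quoted forward overvalues CAD, so borrow EUR, buy CAD at spot, deposit the CAD at 8.82%, and sell the proceeds forward at 0.8346.
Arbitrage profit = |609,241.31 − 601,189.43| = EUR 8,052.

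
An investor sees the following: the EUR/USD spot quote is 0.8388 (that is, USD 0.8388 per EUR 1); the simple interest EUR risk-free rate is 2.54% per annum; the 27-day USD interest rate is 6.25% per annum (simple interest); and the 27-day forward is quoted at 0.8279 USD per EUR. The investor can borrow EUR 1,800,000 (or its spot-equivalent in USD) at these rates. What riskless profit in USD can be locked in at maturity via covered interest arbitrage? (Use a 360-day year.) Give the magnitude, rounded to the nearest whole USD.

T = 27/360 years.
Keep in EUR, deliver into the forward: 1,800,000·1.001905·0.8279 = USD 1,493,058.87.
Swap to USD now, deposit: 1,800,000·0.8388·1.0046875 = USD 1,516,917.38.
The quoted forward undervalues EUR, so borrow EUR, convert to USD at spot, deposit the USD at 6.25%, and buy EUR forward at 0.8279 to cover the loan.
The gap between the two covered legs is USD 23,859.

USD 23,859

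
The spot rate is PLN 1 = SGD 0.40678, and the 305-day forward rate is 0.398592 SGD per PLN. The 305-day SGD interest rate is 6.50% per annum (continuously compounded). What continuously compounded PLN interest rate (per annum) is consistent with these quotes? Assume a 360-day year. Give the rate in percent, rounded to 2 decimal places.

8.90%

T = 305/360 years.
CIP gives F = S · g_SGD/g_PLN, so g_SGD/g_PLN = 0.398592/0.40678 = 0.9798712.
The SGD side grows by e^(0.0650×305/360) = 1.056614.
Hence g_PLN = 1.0783193.
Take logs: ln 1.0783193 / (305/360) = 0.089001, so 8.90%.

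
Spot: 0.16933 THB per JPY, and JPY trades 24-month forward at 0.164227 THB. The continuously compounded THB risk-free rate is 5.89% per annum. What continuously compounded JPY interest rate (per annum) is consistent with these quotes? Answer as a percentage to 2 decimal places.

7.42%

T = 2 years.
CIP gives F = S · g_THB/g_JPY, so g_THB/g_JPY = 0.164227/0.16933 = 0.9698636.
The THB side grows by e^(0.0589×2) = 1.1250191.
That pins the JPY growth at 1.1599766.
r = ln(1.1599766)/2 = 0.074200 → 7.42%.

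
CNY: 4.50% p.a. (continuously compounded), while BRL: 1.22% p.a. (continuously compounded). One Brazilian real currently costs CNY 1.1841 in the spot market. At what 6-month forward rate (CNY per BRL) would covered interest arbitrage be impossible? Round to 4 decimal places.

T = 6/12 years.
Growth of 1 CNY over T: e^(0.0450×6/12) = 1.022755.
BRL accumulates by e^(0.0122×6/12) = 1.0061186.
CIP: F = S · (grow CNY)/(grow BRL) = 1.1841 × 1.022755/1.0061186 = 1.203679 CNY per BRL.

1.2037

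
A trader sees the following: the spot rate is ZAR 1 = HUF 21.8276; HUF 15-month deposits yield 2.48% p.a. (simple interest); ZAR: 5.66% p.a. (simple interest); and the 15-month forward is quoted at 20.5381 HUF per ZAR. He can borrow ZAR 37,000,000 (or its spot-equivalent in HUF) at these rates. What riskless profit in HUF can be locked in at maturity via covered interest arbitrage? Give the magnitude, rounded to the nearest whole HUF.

T = 15/12 years.
Keep in ZAR, deliver into the forward: 37,000,000·1.070750·20.5381 = HUF 813,673,311.28.
Swap to HUF now, deposit: 37,000,000·21.8276·1.031000 = HUF 832,657,457.20.
The quoted forward undervalues ZAR, so borrow ZAR, convert to HUF at spot, deposit the HUF at 2.48%, and buy ZAR forward at 20.5381 to cover the loan.
Profit = 832,657,457.20 − 813,673,311.28 = HUF 18,984,146.

HUF 18,984,146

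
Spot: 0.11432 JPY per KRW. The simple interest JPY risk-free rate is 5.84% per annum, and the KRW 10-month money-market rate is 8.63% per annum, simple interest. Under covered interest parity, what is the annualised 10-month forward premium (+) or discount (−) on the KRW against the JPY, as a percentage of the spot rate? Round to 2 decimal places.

-2.60%

T = 10/12 years.
CIP forward (JPY per KRW) = 0.11432 × 1.0486667/1.0719167 = 0.11184039.
Annualised premium = (F − S)/S × (1/T) = (0.11184039 − 0.11432)/0.11432 ÷ (10/12) = -2.60%.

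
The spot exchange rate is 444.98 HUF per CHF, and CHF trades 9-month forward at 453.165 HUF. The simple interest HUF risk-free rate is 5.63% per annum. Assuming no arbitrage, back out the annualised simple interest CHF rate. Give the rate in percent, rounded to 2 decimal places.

3.12%

T = 9/12 years.
By CIP, F/S equals the HUF-to-CHF growth ratio: 453.165/444.98 = 1.0183941.
The HUF side grows by 1 + 0.0563×9/12 = 1.042225.
That pins the CHF growth at 1.0234005.
(1.0234005 − 1)/T = 0.031201, i.e. 3.12%.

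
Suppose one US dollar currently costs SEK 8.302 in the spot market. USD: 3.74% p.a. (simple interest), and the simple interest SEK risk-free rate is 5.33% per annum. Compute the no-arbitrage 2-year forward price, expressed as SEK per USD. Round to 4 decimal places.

8.5476

T = 2 years.
Growth of 1 SEK over T: 1 + 0.0533×2 = 1.106600.
Growth of 1 USD over T: 1 + 0.0374×2 = 1.074800.
CIP: F = S · (grow SEK)/(grow USD) = 8.302 × 1.106600/1.074800 = 8.547630 SEK per USD.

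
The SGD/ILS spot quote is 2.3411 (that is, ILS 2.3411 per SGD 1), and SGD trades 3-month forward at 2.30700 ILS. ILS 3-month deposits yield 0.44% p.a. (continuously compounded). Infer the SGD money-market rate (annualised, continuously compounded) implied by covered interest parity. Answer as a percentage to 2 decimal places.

6.31%

T = 3/12 years.
By CIP, F/S equals the ILS-to-SGD growth ratio: 2.307/2.3411 = 0.9854342.
ILS growth factor: e^(0.0044×3/12) = 1.0011006.
That pins the SGD growth at 1.015898.
Take logs: ln 1.015898 / (3/12) = 0.063092, so 6.31%.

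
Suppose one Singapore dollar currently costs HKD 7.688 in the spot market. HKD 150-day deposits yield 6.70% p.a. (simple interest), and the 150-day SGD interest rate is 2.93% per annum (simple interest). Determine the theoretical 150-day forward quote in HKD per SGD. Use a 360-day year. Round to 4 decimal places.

T = 150/360 years.
HKD growth factor: 1 + 0.0670×150/360 = 1.0279167.
SGD growth factor: 1 + 0.0293×150/360 = 1.0122083.
So F = 7.688 × 1.0279167 / 1.0122083 = 7.807310 (HKD/SGD).

7.8073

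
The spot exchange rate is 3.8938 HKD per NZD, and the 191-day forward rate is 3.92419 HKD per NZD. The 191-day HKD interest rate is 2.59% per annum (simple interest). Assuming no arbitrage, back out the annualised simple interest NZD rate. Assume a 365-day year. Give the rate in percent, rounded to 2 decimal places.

1.09%

T = 191/365 years.
F/S = 3.92419/3.8938 = 1.0078047 = (growth of HKD) / (growth of NZD).
The HKD side grows by 1 + 0.0259×191/365 = 1.0135532.
That pins the NZD growth at 1.005704.
r = (1.005704 − 1)/(191/365) = 0.010900 → 1.09%.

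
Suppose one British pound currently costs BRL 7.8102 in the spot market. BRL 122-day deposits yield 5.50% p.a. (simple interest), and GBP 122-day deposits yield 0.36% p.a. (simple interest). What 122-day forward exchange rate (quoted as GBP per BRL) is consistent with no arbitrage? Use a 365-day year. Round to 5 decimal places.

0.12588

T = 122/365 years.
BRL accumulates by 1 + 0.0550×122/365 = 1.0183836.
GBP accumulates by 1 + 0.0036×122/365 = 1.0012033.
So F = 7.8102 × 1.0183836 / 1.0012033 = 7.944220 (BRL/GBP).
Invert for GBP per BRL: 1 / 7.944220 = 0.12588.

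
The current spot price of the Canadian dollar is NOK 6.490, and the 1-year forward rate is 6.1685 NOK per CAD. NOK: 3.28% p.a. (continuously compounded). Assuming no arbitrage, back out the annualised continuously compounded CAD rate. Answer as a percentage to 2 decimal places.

8.36%

T = 1 year.
By CIP, F/S equals the NOK-to-CAD growth ratio: 6.1685/6.49 = 0.9504622.
The NOK side grows by e^(0.0328×1) = 1.0333438.
Hence g_CAD = 1.0872014.
r = ln(1.0872014)/1 = 0.083607 → 8.36%.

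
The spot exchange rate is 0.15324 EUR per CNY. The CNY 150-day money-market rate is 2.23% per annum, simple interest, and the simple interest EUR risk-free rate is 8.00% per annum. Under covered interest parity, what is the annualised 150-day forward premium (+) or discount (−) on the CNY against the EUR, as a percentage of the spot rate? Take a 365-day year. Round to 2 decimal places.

+5.72%

T = 150/365 years.
No-arbitrage forward: 0.15324 × 1.0328767 / 1.0091644 = 0.15684067 EUR/CNY.
Annualised premium = (F − S)/S × (1/T) = (0.15684067 − 0.15324)/0.15324 ÷ (150/365) = 5.72%.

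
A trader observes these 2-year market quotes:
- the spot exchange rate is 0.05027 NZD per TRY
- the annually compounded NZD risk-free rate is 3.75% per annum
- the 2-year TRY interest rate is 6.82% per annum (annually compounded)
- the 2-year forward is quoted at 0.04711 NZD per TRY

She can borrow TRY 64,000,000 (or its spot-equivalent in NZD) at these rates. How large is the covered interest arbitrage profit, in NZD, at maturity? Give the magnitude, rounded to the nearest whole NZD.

T = 2 years.
Route A — deposit TRY, sell forward: 64,000,000 × 1.14105124 × 0.04711 = NZD 3,440,315.13.
Route B — convert at spot, deposit NZD: 64,000,000 × 0.05027 × 1.07640625 = NZD 3,463,100.30.
The quoted forward undervalues TRY, so borrow TRY, convert to NZD at spot, deposit the NZD at 3.75%, and buy TRY forward at 0.04711 to cover the loan.
The gap between the two covered legs is NZD 22,785.

NZD 22,785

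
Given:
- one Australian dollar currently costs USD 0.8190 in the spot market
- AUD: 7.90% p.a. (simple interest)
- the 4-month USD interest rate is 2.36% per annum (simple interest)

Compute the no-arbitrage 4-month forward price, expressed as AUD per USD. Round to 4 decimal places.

1.2434

T = 4/12 years.
USD accumulates by 1 + 0.0236×4/12 = 1.0078667.
Growth of 1 AUD over T: 1 + 0.0790×4/12 = 1.0263333.
So F = 0.819 × 1.0078667 / 1.0263333 = 0.8042639 (USD/AUD).
Invert for AUD per USD: 1 / 0.8042639 = 1.2434.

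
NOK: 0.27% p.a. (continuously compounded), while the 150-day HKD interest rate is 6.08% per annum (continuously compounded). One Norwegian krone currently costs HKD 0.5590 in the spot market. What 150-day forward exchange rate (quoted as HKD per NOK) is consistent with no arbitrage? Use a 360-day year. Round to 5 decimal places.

T = 150/360 years.
Growth of 1 HKD over T: e^(0.0608×150/360) = 1.0256569.
NOK growth factor: e^(0.0027×150/360) = 1.0011256.
Forward (HKD per NOK) = 0.559 × 1.0256569 / 1.0011256 = 0.5726976.

0.57270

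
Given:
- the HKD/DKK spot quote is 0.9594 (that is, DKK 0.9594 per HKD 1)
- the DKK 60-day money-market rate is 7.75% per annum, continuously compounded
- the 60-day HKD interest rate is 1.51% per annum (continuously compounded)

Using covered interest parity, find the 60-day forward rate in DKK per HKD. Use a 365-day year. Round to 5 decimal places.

0.96929

T = 60/365 years.
Growth of 1 DKK over T: e^(0.0775×60/365) = 1.0128212.
HKD growth factor: e^(0.0151×60/365) = 1.0024853.
Forward (DKK per HKD) = 0.9594 × 1.0128212 / 1.0024853 = 0.9692917.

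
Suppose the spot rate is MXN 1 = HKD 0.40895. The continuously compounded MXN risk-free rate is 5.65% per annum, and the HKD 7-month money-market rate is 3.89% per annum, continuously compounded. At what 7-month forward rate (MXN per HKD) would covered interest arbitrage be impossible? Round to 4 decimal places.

T = 7/12 years.
Growth of 1 HKD over T: e^(0.0389×7/12) = 1.0229511.
MXN growth factor: e^(0.0565×7/12) = 1.0335075.
Forward (HKD per MXN) = 0.40895 × 1.0229511 / 1.0335075 = 0.4047729.
Quoted the other way: 1/0.4047729 = 2.4705 MXN per HKD.

2.4705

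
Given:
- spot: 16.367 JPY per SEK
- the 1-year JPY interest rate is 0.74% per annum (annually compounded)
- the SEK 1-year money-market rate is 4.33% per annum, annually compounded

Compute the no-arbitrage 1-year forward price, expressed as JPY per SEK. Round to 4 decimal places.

T = 1 year.
JPY accumulates by (1 + 0.0074)^1 = 1.007400.
SEK accumulates by (1 + 0.0433)^1 = 1.043300.
CIP: F = S · (grow JPY)/(grow SEK) = 16.367 × 1.007400/1.043300 = 15.803811 JPY per SEK.

15.8038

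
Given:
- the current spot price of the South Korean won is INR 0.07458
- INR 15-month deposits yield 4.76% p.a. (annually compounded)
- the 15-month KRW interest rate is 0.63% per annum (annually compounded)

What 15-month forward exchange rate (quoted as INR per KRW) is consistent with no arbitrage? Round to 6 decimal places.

T = 15/12 years.
Growth of 1 INR over T: (1 + 0.0476)^(15/12) = 1.0598499.
Growth of 1 KRW over T: (1 + 0.0063)^(15/12) = 1.0078812.
Forward (INR per KRW) = 0.07458 × 1.0598499 / 1.0078812 = 0.07842552.

0.078426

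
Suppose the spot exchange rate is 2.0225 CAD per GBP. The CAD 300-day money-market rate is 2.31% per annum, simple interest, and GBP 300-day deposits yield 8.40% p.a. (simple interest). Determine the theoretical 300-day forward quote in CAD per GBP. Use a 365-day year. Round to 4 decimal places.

1.9278

T = 300/365 years.
CAD growth factor: 1 + 0.0231×300/365 = 1.0189863.
GBP growth factor: 1 + 0.0840×300/365 = 1.0690411.
So F = 2.0225 × 1.0189863 / 1.0690411 = 1.927802 (CAD/GBP).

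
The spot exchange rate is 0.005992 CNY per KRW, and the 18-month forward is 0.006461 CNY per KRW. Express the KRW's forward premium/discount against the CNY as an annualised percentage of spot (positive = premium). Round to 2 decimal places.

+5.22%

T = 18/12 years.
KRW trades forward at +7.82710% vs spot over the period.
×(1/T) gives 5.22% p.a.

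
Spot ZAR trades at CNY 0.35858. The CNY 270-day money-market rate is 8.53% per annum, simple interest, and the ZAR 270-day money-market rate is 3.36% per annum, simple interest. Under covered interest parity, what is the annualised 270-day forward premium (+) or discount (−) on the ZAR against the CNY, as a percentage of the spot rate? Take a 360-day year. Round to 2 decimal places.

+5.04%

T = 270/360 years.
CIP forward (CNY per ZAR) = 0.35858 × 1.063975/1.025200 = 0.37214217.
Annualised premium = (F − S)/S × (1/T) = (0.37214217 − 0.35858)/0.35858 ÷ (270/360) = 5.04%.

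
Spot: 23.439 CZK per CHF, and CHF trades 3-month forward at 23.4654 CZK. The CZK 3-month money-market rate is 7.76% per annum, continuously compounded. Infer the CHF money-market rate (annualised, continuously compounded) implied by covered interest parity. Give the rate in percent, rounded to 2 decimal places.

7.31%

T = 3/12 years.
CIP gives F = S · g_CZK/g_CHF, so g_CZK/g_CHF = 23.4654/23.439 = 1.0011263.
CZK growth factor: e^(0.0776×3/12) = 1.0195894.
That pins the CHF growth at 1.0184423.
Take logs: ln 1.0184423 / (3/12) = 0.073097, so 7.31%.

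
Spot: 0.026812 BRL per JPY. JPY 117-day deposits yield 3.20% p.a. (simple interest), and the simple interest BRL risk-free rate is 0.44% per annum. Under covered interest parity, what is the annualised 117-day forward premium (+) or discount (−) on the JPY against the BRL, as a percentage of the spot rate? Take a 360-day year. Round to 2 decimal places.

-2.73%

T = 117/360 years.
CIP forward (BRL per JPY) = 0.026812 × 1.001430/1.010400 = 0.026573972.
Annualised premium = (F − S)/S × (1/T) = (0.026573972 − 0.026812)/0.026812 ÷ (117/360) = -2.73%.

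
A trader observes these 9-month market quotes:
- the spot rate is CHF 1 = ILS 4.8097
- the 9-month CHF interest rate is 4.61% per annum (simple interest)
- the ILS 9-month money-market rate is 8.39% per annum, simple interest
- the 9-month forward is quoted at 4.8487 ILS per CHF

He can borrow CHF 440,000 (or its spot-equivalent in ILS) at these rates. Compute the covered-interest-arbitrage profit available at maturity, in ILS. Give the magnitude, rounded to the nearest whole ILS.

T = 9/12 years.
Invest the CHF and cover forward: 440,000 × 1.034575 × 4.8487 = ILS 2,207,191.27.
Convert at spot and invest in ILS: 440,000 × 4.8097 × 1.062925 = ILS 2,249,434.16.
The quoted forward undervalues CHF, so borrow CHF, convert to ILS at spot, deposit the ILS at 8.39%, and buy CHF forward at 4.8487 to cover the loan.
Profit = 2,249,434.16 − 2,207,191.27 = ILS 42,243.

ILS 42,243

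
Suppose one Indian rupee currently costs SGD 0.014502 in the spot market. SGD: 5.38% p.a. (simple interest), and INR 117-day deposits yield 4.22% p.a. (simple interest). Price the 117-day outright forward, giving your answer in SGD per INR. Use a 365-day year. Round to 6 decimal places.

T = 117/365 years.
SGD growth factor: 1 + 0.0538×117/365 = 1.0172455.
INR accumulates by 1 + 0.0422×117/365 = 1.0135271.
So F = 0.014502 × 1.0172455 / 1.0135271 = 0.01455520 (SGD/INR).

0.014555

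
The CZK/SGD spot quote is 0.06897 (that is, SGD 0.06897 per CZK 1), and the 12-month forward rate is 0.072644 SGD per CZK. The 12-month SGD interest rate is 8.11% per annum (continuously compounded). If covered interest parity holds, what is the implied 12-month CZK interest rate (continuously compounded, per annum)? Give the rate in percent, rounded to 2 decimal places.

2.92%

T = 1 year.
F/S = 0.072644/0.06897 = 1.0532695 = (growth of SGD) / (growth of CZK).
The SGD side grows by e^(0.0811×1) = 1.0844793.
Hence g_CZK = 1.0296314.
Take logs: ln 1.0296314 / 1 = 0.029201, so 2.92%.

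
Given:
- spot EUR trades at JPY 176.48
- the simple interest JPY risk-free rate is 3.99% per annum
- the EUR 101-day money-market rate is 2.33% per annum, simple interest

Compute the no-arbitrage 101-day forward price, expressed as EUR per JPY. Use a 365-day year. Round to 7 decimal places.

T = 101/365 years.
JPY growth factor: 1 + 0.0399×101/365 = 1.0110408.
EUR growth factor: 1 + 0.0233×101/365 = 1.0064474.
Forward (JPY per EUR) = 176.48 × 1.0110408 / 1.0064474 = 177.2855.
Quoted the other way: 1/177.2855 = 0.0056406 EUR per JPY.

0.0056406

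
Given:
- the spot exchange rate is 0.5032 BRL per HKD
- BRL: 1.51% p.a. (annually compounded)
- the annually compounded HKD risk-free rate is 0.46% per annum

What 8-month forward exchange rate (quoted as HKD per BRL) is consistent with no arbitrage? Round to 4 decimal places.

1.9736

T = 8/12 years.
BRL growth factor: (1 + 0.0151)^(8/12) = 1.0100415.
Growth of 1 HKD over T: (1 + 0.0046)^(8/12) = 1.0030643.
CIP: F = S · (grow BRL)/(grow HKD) = 0.5032 × 1.0100415/1.0030643 = 0.5067002 BRL per HKD.
Invert for HKD per BRL: 1 / 0.5067002 = 1.9736.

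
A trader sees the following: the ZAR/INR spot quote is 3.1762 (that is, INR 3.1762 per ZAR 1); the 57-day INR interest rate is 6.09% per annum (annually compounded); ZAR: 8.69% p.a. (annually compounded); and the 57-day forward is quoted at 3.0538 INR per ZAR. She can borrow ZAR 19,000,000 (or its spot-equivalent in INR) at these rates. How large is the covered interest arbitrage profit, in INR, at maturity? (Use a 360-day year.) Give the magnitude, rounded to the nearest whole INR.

T = 57/360 years.
Invest the ZAR and cover forward: 19,000,000 × 1.0132812775 × 3.0538 = INR 58,792,808.94.
Convert at spot and invest in INR: 19,000,000 × 3.1762 × 1.0094042319 = INR 60,915,324.71.
The quoted forward undervalues ZAR, so borrow ZAR, convert to INR at spot, deposit the INR at 6.09%, and buy ZAR forward at 3.0538 to cover the loan.
Profit = 60,915,324.71 − 58,792,808.94 = INR 2,122,516.

INR 2,122,516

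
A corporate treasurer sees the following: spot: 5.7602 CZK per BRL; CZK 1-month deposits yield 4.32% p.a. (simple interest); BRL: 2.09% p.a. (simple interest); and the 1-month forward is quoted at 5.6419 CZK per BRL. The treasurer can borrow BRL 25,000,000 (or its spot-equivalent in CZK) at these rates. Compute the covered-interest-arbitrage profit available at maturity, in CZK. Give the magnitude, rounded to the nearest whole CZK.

CZK 3,230,260

T = 1/12 years.
Keep in BRL, deliver into the forward: 25,000,000·1.00174166667·5.6419 = CZK 141,293,157.73.
Swap to CZK now, deposit: 25,000,000·5.7602·1.003600 = CZK 144,523,418.00.
The quoted forward undervalues BRL, so borrow BRL, convert to CZK at spot, deposit the CZK at 4.32%, and buy BRL forward at 5.6419 to cover the loan.
Profit = 144,523,418.00 − 141,293,157.73 = CZK 3,230,260.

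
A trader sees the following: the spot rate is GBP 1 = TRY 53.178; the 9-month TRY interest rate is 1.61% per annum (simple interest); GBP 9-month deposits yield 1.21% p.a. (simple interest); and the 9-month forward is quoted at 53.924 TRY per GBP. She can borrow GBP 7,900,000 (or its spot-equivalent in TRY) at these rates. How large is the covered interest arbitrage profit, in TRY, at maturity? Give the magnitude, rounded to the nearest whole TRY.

T = 9/12 years.
Keep in GBP, deliver into the forward: 7,900,000·1.009075·53.924 = TRY 429,865,546.37.
Swap to TRY now, deposit: 7,900,000·53.178·1.012075 = TRY 425,178,982.37.
The quoted forward overvalues GBP, so borrow TRY, buy GBP at spot, deposit the GBP at 1.21%, and sell the proceeds forward at 53.924.
Arbitrage profit = |429,865,546.37 − 425,178,982.37| = TRY 4,686,564.

TRY 4,686,564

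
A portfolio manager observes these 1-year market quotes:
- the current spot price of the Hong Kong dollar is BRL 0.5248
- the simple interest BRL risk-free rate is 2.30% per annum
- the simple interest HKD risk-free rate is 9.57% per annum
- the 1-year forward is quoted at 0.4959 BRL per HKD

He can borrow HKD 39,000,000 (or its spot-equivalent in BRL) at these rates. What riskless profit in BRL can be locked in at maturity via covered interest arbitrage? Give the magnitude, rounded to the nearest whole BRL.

BRL 253,002

T = 1 year.
Route A — deposit HKD, sell forward: 39,000,000 × 1.095700 × 0.4959 = BRL 21,190,947.57.
Route B — convert at spot, deposit BRL: 39,000,000 × 0.5248 × 1.023000 = BRL 20,937,945.60.
The quoted forward overvalues HKD, so borrow BRL, buy HKD at spot, deposit the HKD at 9.57%, and sell the proceeds forward at 0.4959.
Profit = 21,190,947.57 − 20,937,945.60 = BRL 253,002.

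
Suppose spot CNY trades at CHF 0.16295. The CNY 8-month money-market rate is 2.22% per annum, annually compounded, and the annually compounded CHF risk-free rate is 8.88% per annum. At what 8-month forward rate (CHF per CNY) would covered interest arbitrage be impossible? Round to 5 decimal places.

0.16995

T = 8/12 years.
Growth of 1 CHF over T: (1 + 0.0888)^(8/12) = 1.0583567.
CNY growth factor: (1 + 0.0222)^(8/12) = 1.0147458.
CIP: F = S · (grow CHF)/(grow CNY) = 0.16295 × 1.0583567/1.0147458 = 0.1699531 CHF per CNY.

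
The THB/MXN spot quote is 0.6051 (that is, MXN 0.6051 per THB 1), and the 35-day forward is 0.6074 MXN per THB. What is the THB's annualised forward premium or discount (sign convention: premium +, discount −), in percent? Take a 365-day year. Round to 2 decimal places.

T = 35/365 years.
(F − S)/S = (0.6074 − 0.6051)/0.6051 = 0.0038010.
Per annum: 0.0038010 / (35/365) = 0.039639 = 3.96%.

+3.96%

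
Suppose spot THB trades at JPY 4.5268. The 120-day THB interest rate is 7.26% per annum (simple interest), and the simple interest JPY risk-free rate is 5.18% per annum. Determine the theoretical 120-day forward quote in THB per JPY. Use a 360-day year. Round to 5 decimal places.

0.22241

T = 120/360 years.
JPY growth factor: 1 + 0.0518×120/360 = 1.0172667.
THB accumulates by 1 + 0.0726×120/360 = 1.024200.
So F = 4.5268 × 1.0172667 / 1.024200 = 4.496156 (JPY/THB).
Quoted the other way: 1/4.496156 = 0.22241 THB per JPY.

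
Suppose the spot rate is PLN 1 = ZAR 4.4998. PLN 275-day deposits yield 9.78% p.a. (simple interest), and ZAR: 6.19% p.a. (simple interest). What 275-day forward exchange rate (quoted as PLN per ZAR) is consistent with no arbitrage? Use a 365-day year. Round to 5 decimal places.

0.22798

T = 275/365 years.
Growth of 1 ZAR over T: 1 + 0.0619×275/365 = 1.046637.
PLN accumulates by 1 + 0.0978×275/365 = 1.0736849.
So F = 4.4998 × 1.046637 / 1.0736849 = 4.386443 (ZAR/PLN).
Quoted the other way: 1/4.386443 = 0.22798 PLN per ZAR.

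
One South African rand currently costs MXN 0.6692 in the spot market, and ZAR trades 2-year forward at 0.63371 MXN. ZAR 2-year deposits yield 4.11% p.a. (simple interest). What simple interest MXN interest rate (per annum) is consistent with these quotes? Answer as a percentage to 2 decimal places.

T = 2 years.
F/S = 0.63371/0.6692 = 0.9469665 = (growth of MXN) / (growth of ZAR).
The ZAR side grows by 1 + 0.0411×2 = 1.082200.
Hence g_MXN = 1.0248071.
(1.0248071 − 1)/T = 0.012404, i.e. 1.24%.

1.24%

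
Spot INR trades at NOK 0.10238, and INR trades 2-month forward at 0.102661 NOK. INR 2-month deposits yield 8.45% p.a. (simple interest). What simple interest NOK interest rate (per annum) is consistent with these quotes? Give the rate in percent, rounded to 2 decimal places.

10.12%

T = 2/12 years.
F/S = 0.102661/0.10238 = 1.0027447 = (growth of NOK) / (growth of INR).
The INR side grows by 1 + 0.0845×2/12 = 1.0140833.
So the NOK growth factor = 1.0168667.
r = (1.0168667 − 1)/(2/12) = 0.101200 → 10.12%.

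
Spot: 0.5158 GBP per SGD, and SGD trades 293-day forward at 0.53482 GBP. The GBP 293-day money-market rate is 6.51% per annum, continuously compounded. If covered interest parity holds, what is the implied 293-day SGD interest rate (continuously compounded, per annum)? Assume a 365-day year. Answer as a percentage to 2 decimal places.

2.00%

T = 293/365 years.
F/S = 0.53482/0.5158 = 1.0368748 = (growth of GBP) / (growth of SGD).
GBP growth factor: e^(0.0651×293/365) = 1.0536479.
Hence g_SGD = 1.0161766.
r = ln(1.0161766)/(293/365) = 0.019990 → 2.00%.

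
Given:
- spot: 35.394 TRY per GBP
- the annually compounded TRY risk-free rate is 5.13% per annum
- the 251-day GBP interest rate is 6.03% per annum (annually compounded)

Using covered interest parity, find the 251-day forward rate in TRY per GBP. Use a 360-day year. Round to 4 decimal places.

T = 251/360 years.
TRY accumulates by (1 + 0.0513)^(251/360) = 1.03549573.
GBP accumulates by (1 + 0.0603)^(251/360) = 1.04166842.
Forward (TRY per GBP) = 35.394 × 1.03549573 / 1.04166842 = 35.184263.

35.1843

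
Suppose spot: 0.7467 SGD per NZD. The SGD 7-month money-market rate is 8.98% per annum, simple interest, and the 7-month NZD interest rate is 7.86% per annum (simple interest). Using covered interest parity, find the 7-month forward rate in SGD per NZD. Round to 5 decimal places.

0.75136

T = 7/12 years.
SGD growth factor: 1 + 0.0898×7/12 = 1.0523833.
NZD accumulates by 1 + 0.0786×7/12 = 1.045850.
Forward (SGD per NZD) = 0.7467 × 1.0523833 / 1.045850 = 0.7513645.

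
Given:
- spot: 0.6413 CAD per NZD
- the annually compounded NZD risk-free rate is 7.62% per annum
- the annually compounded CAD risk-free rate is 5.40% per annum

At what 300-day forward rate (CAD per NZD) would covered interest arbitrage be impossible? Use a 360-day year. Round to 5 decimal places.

T = 300/360 years.
CAD growth factor: (1 + 0.0540)^(300/360) = 1.0448016.
Growth of 1 NZD over T: (1 + 0.0762)^(300/360) = 1.0631083.
CIP: F = S · (grow CAD)/(grow NZD) = 0.6413 × 1.0448016/1.0631083 = 0.6302568 CAD per NZD.

0.63026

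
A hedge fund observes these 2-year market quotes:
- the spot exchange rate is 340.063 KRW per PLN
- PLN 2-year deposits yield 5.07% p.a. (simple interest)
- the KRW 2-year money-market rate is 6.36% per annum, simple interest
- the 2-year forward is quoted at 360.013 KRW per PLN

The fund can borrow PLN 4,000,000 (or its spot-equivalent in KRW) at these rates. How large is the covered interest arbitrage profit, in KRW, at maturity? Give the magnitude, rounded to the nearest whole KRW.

T = 2 years.
Route A — deposit PLN, sell forward: 4,000,000 × 1.101400 × 360.013 = KRW 1,586,073,272.80.
Route B — convert at spot, deposit KRW: 4,000,000 × 340.063 × 1.127200 = KRW 1,533,276,054.40.
The quoted forward overvalues PLN, so borrow KRW, buy PLN at spot, deposit the PLN at 5.07%, and sell the proceeds forward at 360.013.
Arbitrage profit = |1,586,073,272.80 − 1,533,276,054.40| = KRW 52,797,218.

KRW 52,797,218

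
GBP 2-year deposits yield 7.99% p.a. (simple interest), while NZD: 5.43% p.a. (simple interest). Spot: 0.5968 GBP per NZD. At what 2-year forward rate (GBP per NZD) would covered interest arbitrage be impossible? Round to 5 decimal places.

0.62436

T = 2 years.
GBP accumulates by 1 + 0.0799×2 = 1.159800.
Growth of 1 NZD over T: 1 + 0.0543×2 = 1.108600.
CIP: F = S · (grow GBP)/(grow NZD) = 0.5968 × 1.159800/1.108600 = 0.6243628 GBP per NZD.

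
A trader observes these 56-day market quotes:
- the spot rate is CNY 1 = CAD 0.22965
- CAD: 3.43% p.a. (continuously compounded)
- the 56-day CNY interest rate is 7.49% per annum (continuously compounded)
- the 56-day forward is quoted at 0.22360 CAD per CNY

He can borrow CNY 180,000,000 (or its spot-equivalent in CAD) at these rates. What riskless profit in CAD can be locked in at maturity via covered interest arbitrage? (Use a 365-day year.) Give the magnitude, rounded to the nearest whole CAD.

T = 56/365 years.
Invest the CNY and cover forward: 180,000,000 × 1.0115577879 × 0.22360 = CAD 40,713,177.85.
Convert at spot and invest in CAD: 180,000,000 × 0.22965 × 1.0052763368 = CAD 41,555,107.93.
The quoted forward undervalues CNY, so borrow CNY, convert to CAD at spot, deposit the CAD at 3.43%, and buy CNY forward at 0.22360 to cover the loan.
Profit = 41,555,107.93 − 40,713,177.85 = CAD 841,930.

CAD 841,930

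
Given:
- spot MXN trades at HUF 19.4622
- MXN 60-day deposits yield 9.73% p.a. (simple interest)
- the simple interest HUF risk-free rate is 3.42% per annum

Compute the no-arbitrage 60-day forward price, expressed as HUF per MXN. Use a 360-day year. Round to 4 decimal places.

19.2608

T = 60/360 years.
Growth of 1 HUF over T: 1 + 0.0342×60/360 = 1.005700.
MXN growth factor: 1 + 0.0973×60/360 = 1.01621667.
So F = 19.4622 × 1.005700 / 1.01621667 = 19.260789 (HUF/MXN).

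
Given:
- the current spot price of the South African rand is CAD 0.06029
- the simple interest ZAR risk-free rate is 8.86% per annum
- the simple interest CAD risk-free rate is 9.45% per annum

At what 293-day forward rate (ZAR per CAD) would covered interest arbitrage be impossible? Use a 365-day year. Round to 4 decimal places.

T = 293/365 years.
CAD growth factor: 1 + 0.0945×293/365 = 1.0758589.
ZAR accumulates by 1 + 0.0886×293/365 = 1.07112274.
So F = 0.06029 × 1.0758589 / 1.07112274 = 0.060556583 (CAD/ZAR).
Quoted the other way: 1/0.060556583 = 16.5135 ZAR per CAD.

16.5135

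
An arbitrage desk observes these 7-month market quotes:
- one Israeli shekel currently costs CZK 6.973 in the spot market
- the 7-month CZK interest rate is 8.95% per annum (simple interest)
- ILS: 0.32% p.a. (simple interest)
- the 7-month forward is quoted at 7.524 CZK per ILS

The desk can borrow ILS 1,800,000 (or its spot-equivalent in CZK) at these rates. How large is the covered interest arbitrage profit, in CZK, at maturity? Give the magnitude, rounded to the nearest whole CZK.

T = 7/12 years.
Keep in ILS, deliver into the forward: 1,800,000·1.0018666667·7.524 = CZK 13,568,480.64.
Swap to CZK now, deposit: 1,800,000·6.973·1.0522083333 = CZK 13,206,687.67.
The quoted forward overvalues ILS, so borrow CZK, buy ILS at spot, deposit the ILS at 0.32%, and sell the proceeds forward at 7.524.
The gap between the two covered legs is CZK 361,793.

CZK 361,793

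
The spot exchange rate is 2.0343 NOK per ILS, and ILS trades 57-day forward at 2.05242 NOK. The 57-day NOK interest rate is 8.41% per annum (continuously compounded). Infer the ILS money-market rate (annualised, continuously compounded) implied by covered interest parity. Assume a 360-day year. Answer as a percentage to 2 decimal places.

2.81%

T = 57/360 years.
CIP gives F = S · g_NOK/g_ILS, so g_NOK/g_ILS = 2.05242/2.0343 = 1.0089072.
NOK growth factor: e^(0.0841×57/360) = 1.0134049.
That pins the ILS growth at 1.004458.
Take logs: ln 1.004458 / (57/360) = 0.028093, so 2.81%.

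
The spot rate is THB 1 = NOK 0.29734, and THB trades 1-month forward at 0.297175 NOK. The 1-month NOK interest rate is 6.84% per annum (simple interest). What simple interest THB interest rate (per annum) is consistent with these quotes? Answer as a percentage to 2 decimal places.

T = 1/12 years.
F/S = 0.297175/0.29734 = 0.9994451 = (growth of NOK) / (growth of THB).
The NOK side grows by 1 + 0.0684×1/12 = 1.005700.
That pins the THB growth at 1.0062584.
r = (1.0062584 − 1)/(1/12) = 0.075101 → 7.51%.

7.51%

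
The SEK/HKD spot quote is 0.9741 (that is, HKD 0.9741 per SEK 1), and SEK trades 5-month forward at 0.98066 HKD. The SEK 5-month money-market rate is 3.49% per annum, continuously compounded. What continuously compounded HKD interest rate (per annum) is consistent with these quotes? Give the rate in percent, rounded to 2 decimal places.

5.10%

T = 5/12 years.
By CIP, F/S equals the HKD-to-SEK growth ratio: 0.98066/0.9741 = 1.0067344.
SEK growth factor: e^(0.0349×5/12) = 1.0146479.
Hence g_HKD = 1.0214809.
r = ln(1.0214809)/(5/12) = 0.051008 → 5.10%.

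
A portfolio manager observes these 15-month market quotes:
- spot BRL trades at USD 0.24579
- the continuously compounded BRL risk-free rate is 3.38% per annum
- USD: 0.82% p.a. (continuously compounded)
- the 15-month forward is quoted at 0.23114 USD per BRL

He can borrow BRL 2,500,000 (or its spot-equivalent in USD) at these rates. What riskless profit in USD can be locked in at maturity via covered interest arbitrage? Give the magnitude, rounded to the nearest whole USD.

USD 18,019

T = 15/12 years.
Keep in BRL, deliver into the forward: 2,500,000·1.04315523·0.23114 = USD 602,787.25.
Swap to USD now, deposit: 2,500,000·0.24579·1.01030271 = USD 620,805.76.
The quoted forward undervalues BRL, so borrow BRL, convert to USD at spot, deposit the USD at 0.82%, and buy BRL forward at 0.23114 to cover the loan.
Arbitrage profit = |602,787.25 − 620,805.76| = USD 18,019.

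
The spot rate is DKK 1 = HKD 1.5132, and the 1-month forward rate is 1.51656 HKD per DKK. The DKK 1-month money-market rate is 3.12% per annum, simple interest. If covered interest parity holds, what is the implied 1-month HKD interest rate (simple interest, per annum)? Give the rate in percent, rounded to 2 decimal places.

5.79%

T = 1/12 years.
CIP gives F = S · g_HKD/g_DKK, so g_HKD/g_DKK = 1.51656/1.5132 = 1.0022205.
The DKK side grows by 1 + 0.0312×1/12 = 1.002600.
Hence g_HKD = 1.0048263.
(1.0048263 − 1)/T = 0.057916, i.e. 5.79%.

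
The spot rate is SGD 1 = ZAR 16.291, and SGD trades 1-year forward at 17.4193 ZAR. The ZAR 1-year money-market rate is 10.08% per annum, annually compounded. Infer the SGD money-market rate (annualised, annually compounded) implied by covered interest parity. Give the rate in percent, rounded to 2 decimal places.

T = 1 year.
F/S = 17.4193/16.291 = 1.0692591 = (growth of ZAR) / (growth of SGD).
ZAR growth factor: (1 + 0.1008)^1 = 1.100800.
So the SGD growth factor = 1.0294979.
Annualise: 1.0294979^(1/1) − 1 = 0.029498 = 2.95%.

2.95%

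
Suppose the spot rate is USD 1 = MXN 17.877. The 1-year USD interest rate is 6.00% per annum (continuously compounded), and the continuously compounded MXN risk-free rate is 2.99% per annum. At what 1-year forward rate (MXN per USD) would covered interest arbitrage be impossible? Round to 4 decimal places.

T = 1 year.
MXN accumulates by e^(0.0299×1) = 1.03035149.
USD accumulates by e^(0.0600×1) = 1.06183655.
CIP: F = S · (grow MXN)/(grow USD) = 17.877 × 1.03035149/1.06183655 = 17.346920 MXN per USD.

17.3469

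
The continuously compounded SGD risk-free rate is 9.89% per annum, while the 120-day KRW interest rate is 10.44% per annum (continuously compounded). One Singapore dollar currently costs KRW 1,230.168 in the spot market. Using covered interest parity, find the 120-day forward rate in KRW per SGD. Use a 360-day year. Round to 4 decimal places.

T = 120/360 years.
Growth of 1 KRW over T: e^(0.1044×120/360) = 1.0354126056.
SGD accumulates by e^(0.0989×120/360) = 1.0335160881.
Forward (KRW per SGD) = 1230.168 × 1.0354126056 / 1.0335160881 = 1232.425377.

1232.4254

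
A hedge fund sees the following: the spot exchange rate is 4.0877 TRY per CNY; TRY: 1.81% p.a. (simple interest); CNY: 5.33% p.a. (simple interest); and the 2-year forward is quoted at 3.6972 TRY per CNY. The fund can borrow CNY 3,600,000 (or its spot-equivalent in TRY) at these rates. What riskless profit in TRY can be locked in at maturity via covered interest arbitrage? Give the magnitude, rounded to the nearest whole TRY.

T = 2 years.
Route A — deposit CNY, sell forward: 3,600,000 × 1.106600 × 3.6972 = TRY 14,728,757.47.
Route B — convert at spot, deposit TRY: 3,600,000 × 4.0877 × 1.036200 = TRY 15,248,429.06.
The quoted forward undervalues CNY, so borrow CNY, convert to TRY at spot, deposit the TRY at 1.81%, and buy CNY forward at 3.6972 to cover the loan.
Profit = 15,248,429.06 − 14,728,757.47 = TRY 519,672.

TRY 519,672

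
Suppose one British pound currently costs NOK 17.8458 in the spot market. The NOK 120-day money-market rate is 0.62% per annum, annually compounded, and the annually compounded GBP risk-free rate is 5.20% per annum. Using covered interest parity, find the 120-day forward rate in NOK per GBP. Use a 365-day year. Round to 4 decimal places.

T = 120/365 years.
Growth of 1 NOK over T: (1 + 0.0062)^(120/365) = 1.00203413.
GBP accumulates by (1 + 0.0520)^(120/365) = 1.01680589.
CIP: F = S · (grow NOK)/(grow GBP) = 17.8458 × 1.00203413/1.01680589 = 17.586543 NOK per GBP.

17.5865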